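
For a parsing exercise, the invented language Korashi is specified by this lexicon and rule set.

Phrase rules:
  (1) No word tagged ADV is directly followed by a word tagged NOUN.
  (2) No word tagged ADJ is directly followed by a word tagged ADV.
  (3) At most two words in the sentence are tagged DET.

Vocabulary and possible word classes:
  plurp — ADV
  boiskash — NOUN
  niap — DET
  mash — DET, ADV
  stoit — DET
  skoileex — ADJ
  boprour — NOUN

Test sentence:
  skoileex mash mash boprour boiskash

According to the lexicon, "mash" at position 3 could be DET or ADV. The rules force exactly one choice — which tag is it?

DET

Candidates per position — 1:skoileex {ADJ}; 2:mash {DET,ADV}; 3:mash {DET,ADV}; 4:boprour {NOUN}; 5:boiskash {NOUN}.
Position 2: tagging it ADV would leave rule 2 unsatisfiable, so it must be DET.
Position 3: tagging it ADV would leave rule 1 unsatisfiable, so it must be DET.
So the tagging must be: ADJ DET DET NOUN NOUN.
Verifying each rule — rule 1 ✓; rule 2 ✓; rule 3 ✓.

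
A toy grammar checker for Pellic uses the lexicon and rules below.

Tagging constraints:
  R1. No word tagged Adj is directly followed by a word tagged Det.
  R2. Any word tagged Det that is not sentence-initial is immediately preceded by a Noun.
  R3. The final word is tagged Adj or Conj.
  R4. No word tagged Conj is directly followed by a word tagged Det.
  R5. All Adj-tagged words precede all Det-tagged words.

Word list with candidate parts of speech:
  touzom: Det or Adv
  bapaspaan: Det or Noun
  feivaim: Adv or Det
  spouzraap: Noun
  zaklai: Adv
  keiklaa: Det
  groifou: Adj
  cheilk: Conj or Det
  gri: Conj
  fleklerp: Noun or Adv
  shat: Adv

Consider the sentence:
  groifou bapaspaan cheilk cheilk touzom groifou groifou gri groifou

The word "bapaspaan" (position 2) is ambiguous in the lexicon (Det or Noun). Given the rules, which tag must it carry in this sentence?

Noun

Candidates per position — 1:groifou {Adj}; 2:bapaspaan {Det,Noun}; 3:cheilk {Conj,Det}; 4:cheilk {Conj,Det}; 5:touzom {Det,Adv}; 6:groifou {Adj}; 7:groifou {Adj}; 8:gri {Conj}; 9:groifou {Adj}.
Position 2: Det is ruled out by rule 1; that leaves Noun.
Position 3: Det is ruled out by rule 5; that leaves Conj.
Position 4: Det is ruled out by rule 2; that leaves Conj.
Position 5: Det is ruled out by rule 2; that leaves Adv.
So the tagging must be: Adj Noun Conj Conj Adv Adj Adj Conj Adj.
Rule-by-rule: rule 1 ✓; rule 2 ✓; rule 3 ✓; rule 4 ✓; rule 5 ✓.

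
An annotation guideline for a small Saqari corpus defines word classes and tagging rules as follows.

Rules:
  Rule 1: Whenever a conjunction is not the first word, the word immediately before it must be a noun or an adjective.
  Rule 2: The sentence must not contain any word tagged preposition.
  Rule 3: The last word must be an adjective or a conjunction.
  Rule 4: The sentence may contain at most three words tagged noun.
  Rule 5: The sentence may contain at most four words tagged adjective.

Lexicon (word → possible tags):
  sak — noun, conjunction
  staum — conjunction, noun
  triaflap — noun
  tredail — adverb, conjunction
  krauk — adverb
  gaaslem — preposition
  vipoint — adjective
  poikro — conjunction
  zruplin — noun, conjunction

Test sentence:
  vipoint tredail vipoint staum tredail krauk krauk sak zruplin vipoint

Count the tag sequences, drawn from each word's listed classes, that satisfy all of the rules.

Candidates per position — 1:vipoint {adjective}; 2:tredail {adverb,conjunction}; 3:vipoint {adjective}; 4:staum {conjunction,noun}; 5:tredail {adverb,conjunction}; 6:krauk {adverb}; 7:krauk {adverb}; 8:sak {noun,conjunction}; 9:zruplin {noun,conjunction}; 10:vipoint {adjective}.
There are 32 candidate sequences in total.
Checking each against the rules leaves 12 sequences.
Count = 12.

12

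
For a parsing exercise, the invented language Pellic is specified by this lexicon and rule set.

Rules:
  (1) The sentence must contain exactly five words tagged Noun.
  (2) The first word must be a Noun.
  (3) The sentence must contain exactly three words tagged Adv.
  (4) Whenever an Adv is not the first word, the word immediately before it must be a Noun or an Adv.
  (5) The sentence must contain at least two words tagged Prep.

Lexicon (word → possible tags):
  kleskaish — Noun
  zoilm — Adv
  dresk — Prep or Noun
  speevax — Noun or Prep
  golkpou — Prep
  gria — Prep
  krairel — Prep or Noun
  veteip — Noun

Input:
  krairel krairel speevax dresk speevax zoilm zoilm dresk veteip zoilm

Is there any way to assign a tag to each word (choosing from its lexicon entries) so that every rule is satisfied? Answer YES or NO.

Candidates per position — 1:krairel {Prep,Noun}; 2:krairel {Prep,Noun}; 3:speevax {Noun,Prep}; 4:dresk {Prep,Noun}; 5:speevax {Noun,Prep}; 6:zoilm {Adv}; 7:zoilm {Adv}; 8:dresk {Prep,Noun}; 9:veteip {Noun}; 10:zoilm {Adv}.
One satisfying assignment: Noun Noun Noun Prep Noun Adv Adv Prep Noun Adv.
Checking: rule 1 holds; rule 2 holds; rule 3 holds; rule 4 holds; rule 5 holds.

YES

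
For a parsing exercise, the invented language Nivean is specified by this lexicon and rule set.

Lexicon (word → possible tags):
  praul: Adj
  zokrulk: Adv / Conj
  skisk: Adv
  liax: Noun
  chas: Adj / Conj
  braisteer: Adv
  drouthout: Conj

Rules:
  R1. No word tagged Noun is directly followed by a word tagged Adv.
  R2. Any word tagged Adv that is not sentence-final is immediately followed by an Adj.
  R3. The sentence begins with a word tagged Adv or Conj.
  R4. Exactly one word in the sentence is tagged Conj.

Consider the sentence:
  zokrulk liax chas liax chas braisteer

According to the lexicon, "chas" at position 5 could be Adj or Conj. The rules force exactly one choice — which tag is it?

Candidates per position — 1:zokrulk {Adv,Conj}; 2:liax {Noun}; 3:chas {Adj,Conj}; 4:liax {Noun}; 5:chas {Adj,Conj}; 6:braisteer {Adv}.
If word 1 were Adv, no tagging could satisfy rule 2; so word 1 is Conj.
If word 3 were Conj, no tagging could satisfy rule 4; so word 3 is Adj.
If word 5 were Conj, no tagging could satisfy rule 4; so word 5 is Adj.
That leaves exactly one tagging: Conj Noun Adj Noun Adj Adv.
Checking: rule 1 satisfied; rule 2 satisfied; rule 3 satisfied; rule 4 satisfied.

Adj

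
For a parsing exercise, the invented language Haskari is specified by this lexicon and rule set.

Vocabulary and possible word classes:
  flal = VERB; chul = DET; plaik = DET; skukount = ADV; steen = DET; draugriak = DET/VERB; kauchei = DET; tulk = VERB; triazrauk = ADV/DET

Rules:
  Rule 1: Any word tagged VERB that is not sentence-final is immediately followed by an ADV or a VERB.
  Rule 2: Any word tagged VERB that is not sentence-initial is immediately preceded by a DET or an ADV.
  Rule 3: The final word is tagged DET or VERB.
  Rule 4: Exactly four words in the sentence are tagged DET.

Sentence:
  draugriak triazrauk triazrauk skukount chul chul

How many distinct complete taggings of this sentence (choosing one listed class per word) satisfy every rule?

Candidates per position — 1:draugriak {DET,VERB}; 2:triazrauk {ADV,DET}; 3:triazrauk {ADV,DET}; 4:skukount {ADV}; 5:chul {DET}; 6:chul {DET}.
There are 8 candidate sequences in total.
The sequences that satisfy every rule: DET ADV DET ADV DET DET; DET DET ADV ADV DET DET.
Count = 2.

2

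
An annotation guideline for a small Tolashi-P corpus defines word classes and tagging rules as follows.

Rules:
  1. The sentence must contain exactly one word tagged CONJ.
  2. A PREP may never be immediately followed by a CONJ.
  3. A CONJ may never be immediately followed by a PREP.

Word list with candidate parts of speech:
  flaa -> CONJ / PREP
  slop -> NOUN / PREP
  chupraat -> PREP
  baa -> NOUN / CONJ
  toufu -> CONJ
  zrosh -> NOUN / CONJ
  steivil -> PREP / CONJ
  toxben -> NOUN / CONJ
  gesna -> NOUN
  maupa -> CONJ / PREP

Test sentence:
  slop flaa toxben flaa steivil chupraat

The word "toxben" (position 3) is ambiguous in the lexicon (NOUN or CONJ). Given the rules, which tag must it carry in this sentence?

NOUN

Candidates per position — 1:slop {NOUN,PREP}; 2:flaa {CONJ,PREP}; 3:toxben {NOUN,CONJ}; 4:flaa {CONJ,PREP}; 5:steivil {PREP,CONJ}; 6:chupraat {PREP}.
Position 3: tagging it CONJ would leave rule 3 unsatisfiable, so it must be NOUN.
Position 4: tagging it CONJ would leave rule 3 unsatisfiable, so it must be PREP.
Position 5: tagging it CONJ would leave rule 2 unsatisfiable, so it must be PREP.
Position 2: tagging it PREP would leave rule 1 unsatisfiable, so it must be CONJ.
Position 1: tagging it PREP would leave rule 2 unsatisfiable, so it must be NOUN.
The unique satisfying tagging is: NOUN CONJ NOUN PREP PREP PREP.
Verifying each rule — rule 1 satisfied; rule 2 satisfied; rule 3 satisfied.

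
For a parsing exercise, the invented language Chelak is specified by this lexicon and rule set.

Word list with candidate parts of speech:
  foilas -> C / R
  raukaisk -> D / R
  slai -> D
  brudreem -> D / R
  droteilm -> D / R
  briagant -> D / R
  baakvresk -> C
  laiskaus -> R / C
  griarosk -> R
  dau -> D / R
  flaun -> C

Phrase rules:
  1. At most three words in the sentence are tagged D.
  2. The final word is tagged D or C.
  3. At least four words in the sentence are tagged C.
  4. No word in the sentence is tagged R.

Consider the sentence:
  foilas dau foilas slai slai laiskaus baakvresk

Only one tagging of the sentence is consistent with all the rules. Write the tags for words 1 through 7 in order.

Candidates per position — 1:foilas {C,R}; 2:dau {D,R}; 3:foilas {C,R}; 4:slai {D}; 5:slai {D}; 6:laiskaus {R,C}; 7:baakvresk {C}.
Position 1: tagging it R would leave rule 3 unsatisfiable, so it must be C.
Position 2: tagging it R would leave rule 4 unsatisfiable, so it must be D.
Position 3: tagging it R would leave rule 3 unsatisfiable, so it must be C.
Position 6: tagging it R would leave rule 3 unsatisfiable, so it must be C.
So the tagging must be: C D C D D C C.
Verifying each rule — rule 1 ok; rule 2 ok; rule 3 ok; rule 4 ok.

C D C D D C C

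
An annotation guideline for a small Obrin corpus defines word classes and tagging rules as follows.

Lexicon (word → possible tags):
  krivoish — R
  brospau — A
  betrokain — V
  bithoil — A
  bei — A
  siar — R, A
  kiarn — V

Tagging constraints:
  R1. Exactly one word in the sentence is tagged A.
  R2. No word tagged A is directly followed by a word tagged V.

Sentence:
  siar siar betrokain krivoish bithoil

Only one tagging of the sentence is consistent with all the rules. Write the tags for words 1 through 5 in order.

R R V R A

Candidates per position — 1:siar {R,A}; 2:siar {R,A}; 3:betrokain {V}; 4:krivoish {R}; 5:bithoil {A}.
Position 1: A is ruled out by rule 1; that leaves R.
Position 2: A is ruled out by rule 1; that leaves R.
So the tagging must be: R R V R A.
Rule-by-rule: rule 1 ok; rule 2 ok.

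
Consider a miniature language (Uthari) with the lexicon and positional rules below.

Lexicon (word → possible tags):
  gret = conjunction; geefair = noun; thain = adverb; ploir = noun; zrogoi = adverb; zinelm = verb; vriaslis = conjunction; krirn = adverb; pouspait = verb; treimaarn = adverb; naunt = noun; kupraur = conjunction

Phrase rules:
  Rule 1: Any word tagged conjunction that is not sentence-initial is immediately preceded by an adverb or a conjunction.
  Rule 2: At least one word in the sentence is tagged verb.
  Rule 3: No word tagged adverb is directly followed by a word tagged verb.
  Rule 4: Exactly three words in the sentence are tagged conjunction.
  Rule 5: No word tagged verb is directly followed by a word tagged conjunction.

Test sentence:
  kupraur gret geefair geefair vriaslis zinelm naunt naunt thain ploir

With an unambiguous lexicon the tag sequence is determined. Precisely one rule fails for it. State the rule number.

Fixed tagging: conjunction conjunction noun noun conjunction verb noun noun adverb noun.
Rule check: R1 fail, R2 pass, R3 pass, R4 pass, R5 pass.
Only rule 1 fails.

1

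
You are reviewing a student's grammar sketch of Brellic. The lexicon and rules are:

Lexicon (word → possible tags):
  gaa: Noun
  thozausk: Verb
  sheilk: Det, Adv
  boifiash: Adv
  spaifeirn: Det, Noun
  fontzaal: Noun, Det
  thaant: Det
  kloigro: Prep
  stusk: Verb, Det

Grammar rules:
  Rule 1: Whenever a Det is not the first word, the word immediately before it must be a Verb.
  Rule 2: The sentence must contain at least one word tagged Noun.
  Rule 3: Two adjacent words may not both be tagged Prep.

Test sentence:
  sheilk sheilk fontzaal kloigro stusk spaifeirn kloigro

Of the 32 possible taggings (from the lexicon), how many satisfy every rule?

Candidates per position — 1:sheilk {Det,Adv}; 2:sheilk {Det,Adv}; 3:fontzaal {Noun,Det}; 4:kloigro {Prep}; 5:stusk {Verb,Det}; 6:spaifeirn {Det,Noun}; 7:kloigro {Prep}.
There are 32 candidate sequences in total.
The sequences that satisfy every rule: Det Adv Noun Prep Verb Det Prep; Det Adv Noun Prep Verb Noun Prep; Adv Adv Noun Prep Verb Det Prep; Adv Adv Noun Prep Verb Noun Prep.
Count = 4.

4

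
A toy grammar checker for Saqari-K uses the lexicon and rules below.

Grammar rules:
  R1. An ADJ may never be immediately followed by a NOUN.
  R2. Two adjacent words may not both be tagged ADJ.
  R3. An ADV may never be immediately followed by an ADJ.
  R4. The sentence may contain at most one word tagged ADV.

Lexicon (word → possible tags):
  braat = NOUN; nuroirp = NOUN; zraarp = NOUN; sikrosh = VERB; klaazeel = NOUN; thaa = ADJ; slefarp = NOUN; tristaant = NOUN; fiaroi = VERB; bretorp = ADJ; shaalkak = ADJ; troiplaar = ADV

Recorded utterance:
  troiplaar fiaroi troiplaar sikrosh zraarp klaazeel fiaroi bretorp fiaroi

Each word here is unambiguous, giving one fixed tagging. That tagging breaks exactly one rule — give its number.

Fixed tagging: ADV VERB ADV VERB NOUN NOUN VERB ADJ VERB.
Applying the rules: R1 holds, R2 holds, R3 holds, R4 violated.
Only rule 4 fails.

4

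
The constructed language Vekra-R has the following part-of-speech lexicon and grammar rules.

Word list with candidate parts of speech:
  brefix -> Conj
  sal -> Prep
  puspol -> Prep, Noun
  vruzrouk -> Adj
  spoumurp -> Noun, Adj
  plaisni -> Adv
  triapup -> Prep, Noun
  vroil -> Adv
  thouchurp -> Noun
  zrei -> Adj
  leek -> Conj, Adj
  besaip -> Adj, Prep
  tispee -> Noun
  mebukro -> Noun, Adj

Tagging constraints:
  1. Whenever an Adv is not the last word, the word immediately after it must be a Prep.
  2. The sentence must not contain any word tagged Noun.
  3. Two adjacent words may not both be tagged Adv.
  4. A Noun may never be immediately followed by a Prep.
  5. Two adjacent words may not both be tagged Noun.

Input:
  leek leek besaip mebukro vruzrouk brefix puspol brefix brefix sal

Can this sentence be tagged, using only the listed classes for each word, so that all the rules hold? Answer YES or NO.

YES

Candidates per position — 1:leek {Conj,Adj}; 2:leek {Conj,Adj}; 3:besaip {Adj,Prep}; 4:mebukro {Noun,Adj}; 5:vruzrouk {Adj}; 6:brefix {Conj}; 7:puspol {Prep,Noun}; 8:brefix {Conj}; 9:brefix {Conj}; 10:sal {Prep}.
One satisfying assignment: Adj Adj Adj Adj Adj Conj Prep Conj Conj Prep.
Checking: rule 1 satisfied; rule 2 satisfied; rule 3 satisfied; rule 4 satisfied; rule 5 satisfied.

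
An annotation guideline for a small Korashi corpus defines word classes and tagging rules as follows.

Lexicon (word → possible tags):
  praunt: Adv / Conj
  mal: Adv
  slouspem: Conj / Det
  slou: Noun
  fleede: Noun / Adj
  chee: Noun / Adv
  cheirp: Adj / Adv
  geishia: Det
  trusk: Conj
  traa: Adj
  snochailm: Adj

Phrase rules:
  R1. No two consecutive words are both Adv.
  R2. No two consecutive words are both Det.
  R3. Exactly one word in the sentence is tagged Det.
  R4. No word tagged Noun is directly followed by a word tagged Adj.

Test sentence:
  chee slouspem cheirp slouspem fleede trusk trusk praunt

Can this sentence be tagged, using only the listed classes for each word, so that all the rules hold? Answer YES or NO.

Candidates per position — 1:chee {Noun,Adv}; 2:slouspem {Conj,Det}; 3:cheirp {Adj,Adv}; 4:slouspem {Conj,Det}; 5:fleede {Noun,Adj}; 6:trusk {Conj}; 7:trusk {Conj}; 8:praunt {Adv,Conj}.
One satisfying assignment: Noun Det Adj Conj Adj Conj Conj Adv.
Verifying each rule — rule 1 satisfied; rule 2 satisfied; rule 3 satisfied; rule 4 satisfied.

YES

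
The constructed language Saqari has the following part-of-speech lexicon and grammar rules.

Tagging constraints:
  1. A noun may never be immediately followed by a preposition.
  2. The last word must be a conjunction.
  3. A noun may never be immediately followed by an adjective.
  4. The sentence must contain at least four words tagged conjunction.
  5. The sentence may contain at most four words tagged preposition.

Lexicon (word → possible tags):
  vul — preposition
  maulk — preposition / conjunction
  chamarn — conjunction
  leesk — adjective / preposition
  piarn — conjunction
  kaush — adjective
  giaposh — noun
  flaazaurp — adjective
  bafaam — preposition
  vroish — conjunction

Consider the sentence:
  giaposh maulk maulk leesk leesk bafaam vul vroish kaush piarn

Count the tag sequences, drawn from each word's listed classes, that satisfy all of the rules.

4

Candidates per position — 1:giaposh {noun}; 2:maulk {preposition,conjunction}; 3:maulk {preposition,conjunction}; 4:leesk {adjective,preposition}; 5:leesk {adjective,preposition}; 6:bafaam {preposition}; 7:vul {preposition}; 8:vroish {conjunction}; 9:kaush {adjective}; 10:piarn {conjunction}.
There are 16 candidate sequences in total.
The sequences that satisfy every rule: noun conjunction conjunction adjective adjective preposition preposition conjunction adjective conjunction; noun conjunction conjunction adjective preposition preposition preposition conjunction adjective conjunction; noun conjunction conjunction preposition adjective preposition preposition conjunction adjective conjunction; noun conjunction conjunction preposition preposition preposition preposition conjunction adjective conjunction.
Count = 4.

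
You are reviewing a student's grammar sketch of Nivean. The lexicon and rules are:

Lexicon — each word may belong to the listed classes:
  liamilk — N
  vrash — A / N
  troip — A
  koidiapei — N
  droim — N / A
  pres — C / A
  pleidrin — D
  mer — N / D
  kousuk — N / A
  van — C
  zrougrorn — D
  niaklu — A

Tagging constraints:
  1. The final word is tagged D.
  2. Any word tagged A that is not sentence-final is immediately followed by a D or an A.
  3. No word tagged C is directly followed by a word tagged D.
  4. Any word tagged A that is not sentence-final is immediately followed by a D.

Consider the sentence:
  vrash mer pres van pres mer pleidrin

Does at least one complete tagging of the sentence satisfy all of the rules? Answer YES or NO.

Candidates per position — 1:vrash {A,N}; 2:mer {N,D}; 3:pres {C,A}; 4:van {C}; 5:pres {C,A}; 6:mer {N,D}; 7:pleidrin {D}.
One satisfying assignment: N N C C C N D.
Check: rule 1 ok; rule 2 ok; rule 3 ok; rule 4 ok.

YES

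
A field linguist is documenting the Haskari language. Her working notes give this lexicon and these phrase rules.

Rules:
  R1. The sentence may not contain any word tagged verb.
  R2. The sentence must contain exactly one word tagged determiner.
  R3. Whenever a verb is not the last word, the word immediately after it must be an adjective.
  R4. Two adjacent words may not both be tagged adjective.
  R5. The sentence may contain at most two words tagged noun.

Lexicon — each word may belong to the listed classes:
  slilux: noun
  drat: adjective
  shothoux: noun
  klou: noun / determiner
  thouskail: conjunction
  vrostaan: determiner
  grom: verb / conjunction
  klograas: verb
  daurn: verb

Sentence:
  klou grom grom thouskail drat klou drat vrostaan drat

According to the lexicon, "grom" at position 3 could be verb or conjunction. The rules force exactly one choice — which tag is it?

conjunction

Candidates per position — 1:klou {noun,determiner}; 2:grom {verb,conjunction}; 3:grom {verb,conjunction}; 4:thouskail {conjunction}; 5:drat {adjective}; 6:klou {noun,determiner}; 7:drat {adjective}; 8:vrostaan {determiner}; 9:drat {adjective}.
Position 1: determiner is ruled out by rule 2; that leaves noun.
Position 2: verb is ruled out by rule 1; that leaves conjunction.
Position 3: verb is ruled out by rule 1; that leaves conjunction.
Position 6: determiner is ruled out by rule 2; that leaves noun.
That leaves exactly one tagging: noun conjunction conjunction conjunction adjective noun adjective determiner adjective.
Verifying each rule — rule 1 ok; rule 2 ok; rule 3 ok; rule 4 ok; rule 5 ok.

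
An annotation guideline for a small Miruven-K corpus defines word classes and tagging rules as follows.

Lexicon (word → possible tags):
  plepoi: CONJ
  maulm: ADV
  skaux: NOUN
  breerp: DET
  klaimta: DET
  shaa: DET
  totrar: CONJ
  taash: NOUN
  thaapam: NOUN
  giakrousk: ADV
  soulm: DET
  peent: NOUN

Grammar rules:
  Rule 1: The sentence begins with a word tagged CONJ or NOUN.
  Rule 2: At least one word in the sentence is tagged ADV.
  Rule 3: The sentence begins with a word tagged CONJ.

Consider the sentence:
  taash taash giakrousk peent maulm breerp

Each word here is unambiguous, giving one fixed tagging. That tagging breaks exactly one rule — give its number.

Fixed tagging: NOUN NOUN ADV NOUN ADV DET.
Rule check: R1 ✓, R2 ✓, R3 ✗.
Only rule 3 fails.

3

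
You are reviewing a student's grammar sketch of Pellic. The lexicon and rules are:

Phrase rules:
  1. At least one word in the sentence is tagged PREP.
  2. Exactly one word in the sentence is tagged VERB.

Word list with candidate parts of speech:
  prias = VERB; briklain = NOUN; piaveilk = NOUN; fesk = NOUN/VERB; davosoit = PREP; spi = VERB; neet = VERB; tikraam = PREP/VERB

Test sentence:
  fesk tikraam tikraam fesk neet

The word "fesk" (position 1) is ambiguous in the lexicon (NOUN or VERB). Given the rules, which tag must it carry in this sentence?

NOUN

Candidates per position — 1:fesk {NOUN,VERB}; 2:tikraam {PREP,VERB}; 3:tikraam {PREP,VERB}; 4:fesk {NOUN,VERB}; 5:neet {VERB}.
If word 1 were VERB, no tagging could satisfy rule 2; so word 1 is NOUN.
If word 2 were VERB, no tagging could satisfy rule 2; so word 2 is PREP.
If word 3 were VERB, no tagging could satisfy rule 2; so word 3 is PREP.
If word 4 were VERB, no tagging could satisfy rule 2; so word 4 is NOUN.
The unique satisfying tagging is: NOUN PREP PREP NOUN VERB.
Verifying each rule — rule 1 ok; rule 2 ok.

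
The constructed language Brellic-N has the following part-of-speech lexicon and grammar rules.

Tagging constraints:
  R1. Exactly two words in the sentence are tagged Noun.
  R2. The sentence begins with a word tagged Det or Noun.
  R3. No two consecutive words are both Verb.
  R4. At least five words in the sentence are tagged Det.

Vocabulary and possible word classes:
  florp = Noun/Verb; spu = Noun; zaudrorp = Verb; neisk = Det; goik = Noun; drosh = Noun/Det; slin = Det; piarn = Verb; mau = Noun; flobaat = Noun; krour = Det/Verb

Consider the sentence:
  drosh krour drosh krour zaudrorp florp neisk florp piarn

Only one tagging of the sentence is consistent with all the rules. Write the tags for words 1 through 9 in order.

Candidates per position — 1:drosh {Noun,Det}; 2:krour {Det,Verb}; 3:drosh {Noun,Det}; 4:krour {Det,Verb}; 5:zaudrorp {Verb}; 6:florp {Noun,Verb}; 7:neisk {Det}; 8:florp {Noun,Verb}; 9:piarn {Verb}.
Position 1: tagging it Noun would leave rule 4 unsatisfiable, so it must be Det.
Position 2: tagging it Verb would leave rule 4 unsatisfiable, so it must be Det.
Position 3: tagging it Noun would leave rule 4 unsatisfiable, so it must be Det.
Position 4: tagging it Verb would leave rule 3 unsatisfiable, so it must be Det.
Position 6: tagging it Verb would leave rule 1 unsatisfiable, so it must be Noun.
Position 8: tagging it Verb would leave rule 1 unsatisfiable, so it must be Noun.
So the tagging must be: Det Det Det Det Verb Noun Det Noun Verb.
Checking: rule 1 holds; rule 2 holds; rule 3 holds; rule 4 holds.

Det Det Det Det Verb Noun Det Noun Verb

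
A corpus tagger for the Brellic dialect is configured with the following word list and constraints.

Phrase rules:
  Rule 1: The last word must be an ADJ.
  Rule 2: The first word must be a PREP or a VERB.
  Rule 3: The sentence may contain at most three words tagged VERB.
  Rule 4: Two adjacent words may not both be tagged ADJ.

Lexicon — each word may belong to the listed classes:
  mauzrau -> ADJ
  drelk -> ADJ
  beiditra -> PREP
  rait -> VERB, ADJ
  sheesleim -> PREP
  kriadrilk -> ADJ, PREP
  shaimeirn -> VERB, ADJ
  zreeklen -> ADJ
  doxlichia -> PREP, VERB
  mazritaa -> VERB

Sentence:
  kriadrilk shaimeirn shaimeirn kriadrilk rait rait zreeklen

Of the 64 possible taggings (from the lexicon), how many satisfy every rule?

6

Candidates per position — 1:kriadrilk {ADJ,PREP}; 2:shaimeirn {VERB,ADJ}; 3:shaimeirn {VERB,ADJ}; 4:kriadrilk {ADJ,PREP}; 5:rait {VERB,ADJ}; 6:rait {VERB,ADJ}; 7:zreeklen {ADJ}.
There are 64 candidate sequences in total.
Checking each against the rules leaves 6 sequences.
Count = 6.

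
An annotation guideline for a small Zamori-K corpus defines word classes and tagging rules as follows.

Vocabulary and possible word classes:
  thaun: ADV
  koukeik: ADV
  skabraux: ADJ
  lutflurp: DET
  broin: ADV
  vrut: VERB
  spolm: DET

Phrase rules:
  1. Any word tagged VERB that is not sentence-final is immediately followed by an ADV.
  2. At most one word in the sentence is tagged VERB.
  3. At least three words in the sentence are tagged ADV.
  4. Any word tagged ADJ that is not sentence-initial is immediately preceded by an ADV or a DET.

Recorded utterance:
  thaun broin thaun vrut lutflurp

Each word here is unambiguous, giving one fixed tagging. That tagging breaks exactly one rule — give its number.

Fixed tagging: ADV ADV ADV VERB DET.
Rule check: R1 fail, R2 pass, R3 pass, R4 pass.
Only rule 1 fails.

1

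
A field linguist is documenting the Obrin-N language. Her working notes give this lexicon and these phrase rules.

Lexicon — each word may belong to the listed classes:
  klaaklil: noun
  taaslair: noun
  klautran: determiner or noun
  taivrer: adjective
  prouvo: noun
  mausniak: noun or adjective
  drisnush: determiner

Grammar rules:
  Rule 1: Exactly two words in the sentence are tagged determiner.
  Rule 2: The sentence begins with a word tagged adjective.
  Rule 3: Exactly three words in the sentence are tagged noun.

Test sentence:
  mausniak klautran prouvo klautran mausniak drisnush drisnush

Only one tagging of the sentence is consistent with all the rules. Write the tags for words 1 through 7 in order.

Candidates per position — 1:mausniak {noun,adjective}; 2:klautran {determiner,noun}; 3:prouvo {noun}; 4:klautran {determiner,noun}; 5:mausniak {noun,adjective}; 6:drisnush {determiner}; 7:drisnush {determiner}.
If word 1 were noun, no tagging could satisfy rule 2; so word 1 is adjective.
If word 2 were determiner, no tagging could satisfy rule 1; so word 2 is noun.
If word 4 were determiner, no tagging could satisfy rule 1; so word 4 is noun.
If word 5 were noun, no tagging could satisfy rule 3; so word 5 is adjective.
That leaves exactly one tagging: adjective noun noun noun adjective determiner determiner.
Verifying each rule — rule 1 ✓; rule 2 ✓; rule 3 ✓.

adjective noun noun noun adjective determiner determiner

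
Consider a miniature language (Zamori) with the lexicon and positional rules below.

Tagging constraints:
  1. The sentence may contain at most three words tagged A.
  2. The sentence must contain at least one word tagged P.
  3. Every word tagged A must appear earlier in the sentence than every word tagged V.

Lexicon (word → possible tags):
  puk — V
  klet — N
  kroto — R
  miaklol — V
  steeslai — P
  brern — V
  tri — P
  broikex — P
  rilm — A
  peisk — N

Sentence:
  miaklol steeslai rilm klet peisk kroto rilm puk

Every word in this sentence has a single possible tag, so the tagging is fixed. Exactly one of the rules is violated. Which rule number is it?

Fixed tagging: V P A N N R A V.
Rule check: R1 ok, R2 ok, R3 fails.
Only rule 3 fails.

3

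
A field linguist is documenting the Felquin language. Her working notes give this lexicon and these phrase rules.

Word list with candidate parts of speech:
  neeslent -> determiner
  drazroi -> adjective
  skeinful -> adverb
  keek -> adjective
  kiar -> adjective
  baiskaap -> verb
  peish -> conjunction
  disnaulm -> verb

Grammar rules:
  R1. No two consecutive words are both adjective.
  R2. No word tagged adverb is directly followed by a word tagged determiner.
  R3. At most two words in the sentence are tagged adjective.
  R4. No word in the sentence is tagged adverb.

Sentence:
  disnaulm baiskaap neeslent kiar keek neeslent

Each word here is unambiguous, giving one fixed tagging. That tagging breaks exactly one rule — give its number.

Fixed tagging: verb verb determiner adjective adjective determiner.
Applying the rules: R1 fails, R2 ok, R3 ok, R4 ok.
Only rule 1 fails.

1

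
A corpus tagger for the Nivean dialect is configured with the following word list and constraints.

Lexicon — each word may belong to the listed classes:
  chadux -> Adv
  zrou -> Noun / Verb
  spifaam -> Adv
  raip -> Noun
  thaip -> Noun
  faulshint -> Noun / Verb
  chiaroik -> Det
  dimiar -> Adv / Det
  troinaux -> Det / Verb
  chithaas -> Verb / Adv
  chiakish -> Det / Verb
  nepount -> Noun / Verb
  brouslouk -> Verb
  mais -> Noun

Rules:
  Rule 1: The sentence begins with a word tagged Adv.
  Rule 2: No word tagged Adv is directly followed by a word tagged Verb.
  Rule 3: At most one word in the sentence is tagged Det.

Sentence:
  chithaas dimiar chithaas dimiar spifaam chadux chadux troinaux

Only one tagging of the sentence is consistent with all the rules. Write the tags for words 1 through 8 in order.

Candidates per position — 1:chithaas {Verb,Adv}; 2:dimiar {Adv,Det}; 3:chithaas {Verb,Adv}; 4:dimiar {Adv,Det}; 5:spifaam {Adv}; 6:chadux {Adv}; 7:chadux {Adv}; 8:troinaux {Det,Verb}.
Position 1: Verb is ruled out by rule 1; that leaves Adv.
Position 8: Verb is ruled out by rule 2; that leaves Det.
Position 2: Det is ruled out by rule 3; that leaves Adv.
Position 3: Verb is ruled out by rule 2; that leaves Adv.
Position 4: Det is ruled out by rule 3; that leaves Adv.
The unique satisfying tagging is: Adv Adv Adv Adv Adv Adv Adv Det.
Verifying each rule — rule 1 ok; rule 2 ok; rule 3 ok.

Adv Adv Adv Adv Adv Adv Adv Det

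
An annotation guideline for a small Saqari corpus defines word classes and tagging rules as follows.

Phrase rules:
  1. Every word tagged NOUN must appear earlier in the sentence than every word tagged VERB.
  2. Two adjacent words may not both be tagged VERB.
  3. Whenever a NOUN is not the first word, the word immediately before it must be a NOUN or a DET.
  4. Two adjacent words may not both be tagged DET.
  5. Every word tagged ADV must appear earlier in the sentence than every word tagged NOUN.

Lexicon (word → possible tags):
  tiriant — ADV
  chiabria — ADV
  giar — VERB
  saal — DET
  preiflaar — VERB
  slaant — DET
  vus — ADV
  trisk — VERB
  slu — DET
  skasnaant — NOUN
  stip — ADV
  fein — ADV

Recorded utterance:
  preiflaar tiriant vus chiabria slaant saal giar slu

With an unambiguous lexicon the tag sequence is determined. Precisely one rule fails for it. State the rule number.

Fixed tagging: VERB ADV ADV ADV DET DET VERB DET.
Checking each rule: R1 ok, R2 ok, R3 ok, R4 fails, R5 ok.
Only rule 4 fails.

4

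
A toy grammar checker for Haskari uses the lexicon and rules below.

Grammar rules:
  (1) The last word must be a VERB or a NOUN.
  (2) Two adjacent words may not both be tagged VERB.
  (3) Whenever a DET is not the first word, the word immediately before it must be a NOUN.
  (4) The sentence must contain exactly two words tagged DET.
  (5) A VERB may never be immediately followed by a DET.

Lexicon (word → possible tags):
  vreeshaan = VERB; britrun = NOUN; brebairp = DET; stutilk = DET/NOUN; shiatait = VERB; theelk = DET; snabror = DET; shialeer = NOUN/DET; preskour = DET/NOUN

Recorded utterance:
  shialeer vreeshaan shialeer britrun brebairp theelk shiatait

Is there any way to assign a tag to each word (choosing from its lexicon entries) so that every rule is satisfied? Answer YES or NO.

NO

Candidates per position — 1:shialeer {NOUN,DET}; 2:vreeshaan {VERB}; 3:shialeer {NOUN,DET}; 4:britrun {NOUN}; 5:brebairp {DET}; 6:theelk {DET}; 7:shiatait {VERB}.
Rule 3 cannot be satisfied by any choice of tags from the lexicon.
So there is no consistent tagging.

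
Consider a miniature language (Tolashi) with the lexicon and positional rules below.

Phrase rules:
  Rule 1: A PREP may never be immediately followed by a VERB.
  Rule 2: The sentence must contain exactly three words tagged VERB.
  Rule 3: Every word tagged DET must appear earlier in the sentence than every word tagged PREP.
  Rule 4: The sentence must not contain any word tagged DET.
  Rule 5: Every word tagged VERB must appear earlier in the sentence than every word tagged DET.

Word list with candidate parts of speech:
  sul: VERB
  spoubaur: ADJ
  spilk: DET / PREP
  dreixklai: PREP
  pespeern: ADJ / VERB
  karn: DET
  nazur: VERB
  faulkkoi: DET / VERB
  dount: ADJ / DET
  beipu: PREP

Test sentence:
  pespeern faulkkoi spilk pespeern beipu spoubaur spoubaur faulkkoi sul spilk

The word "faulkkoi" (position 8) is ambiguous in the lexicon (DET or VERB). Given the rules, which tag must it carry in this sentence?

VERB

Candidates per position — 1:pespeern {ADJ,VERB}; 2:faulkkoi {DET,VERB}; 3:spilk {DET,PREP}; 4:pespeern {ADJ,VERB}; 5:beipu {PREP}; 6:spoubaur {ADJ}; 7:spoubaur {ADJ}; 8:faulkkoi {DET,VERB}; 9:sul {VERB}; 10:spilk {DET,PREP}.
Position 2: DET is ruled out by rule 4; that leaves VERB.
Position 3: DET is ruled out by rule 4; that leaves PREP.
Position 4: VERB is ruled out by rule 1; that leaves ADJ.
Position 8: DET is ruled out by rule 3; that leaves VERB.
Position 10: DET is ruled out by rule 3; that leaves PREP.
Position 1: VERB is ruled out by rule 2; that leaves ADJ.
So the tagging must be: ADJ VERB PREP ADJ PREP ADJ ADJ VERB VERB PREP.
Verifying each rule — rule 1 holds; rule 2 holds; rule 3 holds; rule 4 holds; rule 5 holds.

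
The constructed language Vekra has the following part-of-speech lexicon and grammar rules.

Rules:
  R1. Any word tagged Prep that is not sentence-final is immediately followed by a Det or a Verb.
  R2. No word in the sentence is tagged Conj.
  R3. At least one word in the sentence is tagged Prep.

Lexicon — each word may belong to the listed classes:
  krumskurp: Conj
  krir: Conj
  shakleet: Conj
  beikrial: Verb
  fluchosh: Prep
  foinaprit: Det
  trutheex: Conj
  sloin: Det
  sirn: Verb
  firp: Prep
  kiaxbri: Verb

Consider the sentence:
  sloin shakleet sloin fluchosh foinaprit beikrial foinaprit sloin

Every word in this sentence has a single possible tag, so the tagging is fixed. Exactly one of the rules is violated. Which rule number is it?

Fixed tagging: Det Conj Det Prep Det Verb Det Det.
Applying the rules: R1 holds, R2 violated, R3 holds.
Only rule 2 fails.

2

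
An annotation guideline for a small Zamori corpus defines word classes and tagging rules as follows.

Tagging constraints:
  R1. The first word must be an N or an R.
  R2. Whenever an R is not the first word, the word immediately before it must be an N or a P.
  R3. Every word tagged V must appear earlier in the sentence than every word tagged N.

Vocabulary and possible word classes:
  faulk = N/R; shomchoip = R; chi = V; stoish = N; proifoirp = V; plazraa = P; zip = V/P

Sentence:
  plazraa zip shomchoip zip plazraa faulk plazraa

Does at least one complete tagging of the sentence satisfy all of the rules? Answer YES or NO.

NO

Candidates per position — 1:plazraa {P}; 2:zip {V,P}; 3:shomchoip {R}; 4:zip {V,P}; 5:plazraa {P}; 6:faulk {N,R}; 7:plazraa {P}.
Rule 1 cannot be satisfied by any choice of tags from the lexicon.
So there is no consistent tagging.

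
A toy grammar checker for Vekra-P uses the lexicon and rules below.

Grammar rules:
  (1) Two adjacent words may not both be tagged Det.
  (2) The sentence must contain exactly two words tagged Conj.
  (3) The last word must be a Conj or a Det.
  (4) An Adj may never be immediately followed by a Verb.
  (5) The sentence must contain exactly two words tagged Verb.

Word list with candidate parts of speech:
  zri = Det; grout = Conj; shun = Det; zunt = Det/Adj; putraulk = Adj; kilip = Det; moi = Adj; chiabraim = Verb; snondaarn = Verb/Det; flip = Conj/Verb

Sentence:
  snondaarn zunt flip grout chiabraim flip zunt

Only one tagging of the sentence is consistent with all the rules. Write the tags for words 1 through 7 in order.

Candidates per position — 1:snondaarn {Verb,Det}; 2:zunt {Det,Adj}; 3:flip {Conj,Verb}; 4:grout {Conj}; 5:chiabraim {Verb}; 6:flip {Conj,Verb}; 7:zunt {Det,Adj}.
Position 7: tagging it Adj would leave rule 3 unsatisfiable, so it must be Det.
The remaining ambiguous positions (1, 2, 3, 6) are resolved jointly — only one combination satisfies every rule.
That leaves exactly one tagging: Det Adj Conj Conj Verb Verb Det.
Verifying each rule — rule 1 ok; rule 2 ok; rule 3 ok; rule 4 ok; rule 5 ok.

Det Adj Conj Conj Verb Verb Det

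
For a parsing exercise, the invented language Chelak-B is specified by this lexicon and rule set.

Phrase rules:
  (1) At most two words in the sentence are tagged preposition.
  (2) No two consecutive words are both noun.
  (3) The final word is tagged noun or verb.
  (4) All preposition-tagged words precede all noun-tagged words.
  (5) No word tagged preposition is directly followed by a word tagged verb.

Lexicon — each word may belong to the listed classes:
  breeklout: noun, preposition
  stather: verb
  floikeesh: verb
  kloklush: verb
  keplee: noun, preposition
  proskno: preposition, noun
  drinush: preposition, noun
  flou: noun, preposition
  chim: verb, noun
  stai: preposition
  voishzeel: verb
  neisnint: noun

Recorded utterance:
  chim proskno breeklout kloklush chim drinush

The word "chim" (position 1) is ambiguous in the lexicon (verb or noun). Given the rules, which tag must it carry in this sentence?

verb

Candidates per position — 1:chim {verb,noun}; 2:proskno {preposition,noun}; 3:breeklout {noun,preposition}; 4:kloklush {verb}; 5:chim {verb,noun}; 6:drinush {preposition,noun}.
At position 3, choosing preposition makes rule 5 impossible to satisfy; hence noun.
At position 6, choosing preposition makes rule 3 impossible to satisfy; hence noun.
At position 2, choosing noun makes rule 2 impossible to satisfy; hence preposition.
At position 5, choosing noun makes rule 2 impossible to satisfy; hence verb.
At position 1, choosing noun makes rule 4 impossible to satisfy; hence verb.
That leaves exactly one tagging: verb preposition noun verb verb noun.
Checking: rule 1 ok; rule 2 ok; rule 3 ok; rule 4 ok; rule 5 ok.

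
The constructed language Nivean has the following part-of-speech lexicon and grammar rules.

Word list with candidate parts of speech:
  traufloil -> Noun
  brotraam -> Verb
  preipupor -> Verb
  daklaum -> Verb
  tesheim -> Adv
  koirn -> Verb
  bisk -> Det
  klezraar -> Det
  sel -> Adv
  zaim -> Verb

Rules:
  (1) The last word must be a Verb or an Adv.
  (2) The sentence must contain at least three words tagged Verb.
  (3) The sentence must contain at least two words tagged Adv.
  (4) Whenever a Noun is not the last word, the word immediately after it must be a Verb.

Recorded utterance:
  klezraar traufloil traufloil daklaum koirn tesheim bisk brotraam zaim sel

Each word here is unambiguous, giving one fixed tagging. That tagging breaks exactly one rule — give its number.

4

Fixed tagging: Det Noun Noun Verb Verb Adv Det Verb Verb Adv.
Rule check: R1 ok, R2 ok, R3 ok, R4 fails.
Only rule 4 fails.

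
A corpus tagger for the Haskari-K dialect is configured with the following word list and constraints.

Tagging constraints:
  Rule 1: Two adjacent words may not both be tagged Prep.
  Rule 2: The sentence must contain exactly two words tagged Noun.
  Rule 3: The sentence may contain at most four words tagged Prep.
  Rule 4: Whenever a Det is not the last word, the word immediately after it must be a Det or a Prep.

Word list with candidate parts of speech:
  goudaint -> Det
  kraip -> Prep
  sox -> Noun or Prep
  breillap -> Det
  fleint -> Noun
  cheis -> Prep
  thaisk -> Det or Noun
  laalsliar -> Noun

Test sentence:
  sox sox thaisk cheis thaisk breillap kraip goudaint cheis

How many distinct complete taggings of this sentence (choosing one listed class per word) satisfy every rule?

5

Candidates per position — 1:sox {Noun,Prep}; 2:sox {Noun,Prep}; 3:thaisk {Det,Noun}; 4:cheis {Prep}; 5:thaisk {Det,Noun}; 6:breillap {Det}; 7:kraip {Prep}; 8:goudaint {Det}; 9:cheis {Prep}.
There are 16 candidate sequences in total.
The sequences that satisfy every rule: Noun Noun Det Prep Det Det Prep Det Prep; Noun Prep Det Prep Noun Det Prep Det Prep; Noun Prep Noun Prep Det Det Prep Det Prep; Prep Noun Det Prep Noun Det Prep Det Prep; Prep Noun Noun Prep Det Det Prep Det Prep.
Count = 5.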